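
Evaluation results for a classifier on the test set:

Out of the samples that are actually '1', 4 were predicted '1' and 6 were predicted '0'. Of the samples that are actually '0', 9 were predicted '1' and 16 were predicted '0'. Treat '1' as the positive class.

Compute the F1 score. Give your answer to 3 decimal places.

0.348

Precision = TP/(TP+FP) = 4/13 = 0.3077
Recall = TP/(TP+FN) = 4/10 = 0.4000
F1 = 2·TP/(2·TP+FP+FN) = 8/23 = 0.348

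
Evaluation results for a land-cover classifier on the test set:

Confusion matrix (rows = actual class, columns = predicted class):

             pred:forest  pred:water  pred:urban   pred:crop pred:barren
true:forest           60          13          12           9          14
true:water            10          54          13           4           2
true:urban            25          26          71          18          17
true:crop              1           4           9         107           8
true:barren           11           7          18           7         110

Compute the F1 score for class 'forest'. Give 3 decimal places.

0.558

Treat 'forest' as positive and all other classes as negative.
F1 score = 2·TP/(2·TP+FP+FN).
forest: TP=60, FP=10+25+1+11=47, FN=13+12+9+14=48 → 120/215 = 0.5581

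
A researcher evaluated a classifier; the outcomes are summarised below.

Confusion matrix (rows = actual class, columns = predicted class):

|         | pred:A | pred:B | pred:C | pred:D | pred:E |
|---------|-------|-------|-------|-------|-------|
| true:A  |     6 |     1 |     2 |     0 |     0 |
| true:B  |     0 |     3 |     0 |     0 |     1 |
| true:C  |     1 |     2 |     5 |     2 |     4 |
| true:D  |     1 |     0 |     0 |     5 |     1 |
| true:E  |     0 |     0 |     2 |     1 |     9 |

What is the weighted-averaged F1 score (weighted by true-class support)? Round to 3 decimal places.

0.598

Per-class F1 score (2·TP/(2·TP+FP+FN)):
  A: TP=6, FP=0+1+1+0=2, FN=1+2+0+0=3 → 12/17 = 0.7059
  B: TP=3, FP=1+2+0+0=3, FN=0+0+0+1=1 → 6/10 = 0.6000
  C: TP=5, FP=2+0+0+2=4, FN=1+2+2+4=9 → 10/23 = 0.4348
  D: TP=5, FP=0+0+2+1=3, FN=1+0+0+1=2 → 10/15 = 0.6667
  E: TP=9, FP=0+1+4+1=6, FN=0+0+2+1=3 → 18/27 = 0.6667
Weighted-F1 score = Σ (supportᵢ/N)·F1 scoreᵢ with N=46: (9/46)·0.7059 + (4/46)·0.6000 + (14/46)·0.4348 + (7/46)·0.6667 + (12/46)·0.6667 = 0.598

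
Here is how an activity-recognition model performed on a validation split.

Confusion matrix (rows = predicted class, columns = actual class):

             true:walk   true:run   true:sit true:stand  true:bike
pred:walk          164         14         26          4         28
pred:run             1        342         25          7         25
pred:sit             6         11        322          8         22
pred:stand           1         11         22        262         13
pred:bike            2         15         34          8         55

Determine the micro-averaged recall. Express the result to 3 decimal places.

0.802

Micro-averaging pools counts across classes: ΣTP=1145, ΣFP=283, ΣFN=283.
Micro-recall = TP/(TP+FN) on pooled counts = 0.802 (equals overall accuracy in single-label multiclass).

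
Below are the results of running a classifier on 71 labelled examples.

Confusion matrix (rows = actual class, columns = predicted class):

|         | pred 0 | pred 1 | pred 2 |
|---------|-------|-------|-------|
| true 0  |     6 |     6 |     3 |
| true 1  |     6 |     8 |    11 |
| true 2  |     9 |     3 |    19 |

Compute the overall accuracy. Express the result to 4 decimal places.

0.4648

Accuracy = trace / total = (6+8+19=33) / 71 = 33/71 = 0.4648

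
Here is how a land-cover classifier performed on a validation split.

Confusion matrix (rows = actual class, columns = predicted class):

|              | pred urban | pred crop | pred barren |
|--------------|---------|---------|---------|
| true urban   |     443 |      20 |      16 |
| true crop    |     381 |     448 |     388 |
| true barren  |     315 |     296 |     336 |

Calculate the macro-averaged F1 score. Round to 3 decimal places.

Per-class F1 score (2·TP/(2·TP+FP+FN)):
  urban: TP=443, FP=381+315=696, FN=20+16=36 → 886/1618 = 0.5476
  crop: TP=448, FP=20+296=316, FN=381+388=769 → 896/1981 = 0.4523
  barren: TP=336, FP=16+388=404, FN=315+296=611 → 672/1687 = 0.3983
Macro-F1 score = mean = (0.5476 + 0.4523 + 0.3983) / 3 = 0.466

0.466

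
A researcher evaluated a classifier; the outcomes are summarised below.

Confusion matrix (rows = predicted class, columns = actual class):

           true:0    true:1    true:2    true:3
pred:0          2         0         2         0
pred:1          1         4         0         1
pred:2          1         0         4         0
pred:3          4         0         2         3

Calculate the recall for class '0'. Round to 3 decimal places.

0.250

recall = TP/(TP+FN).
0: TP=2, FN=1+1+4=6 → 2/8 = 0.2500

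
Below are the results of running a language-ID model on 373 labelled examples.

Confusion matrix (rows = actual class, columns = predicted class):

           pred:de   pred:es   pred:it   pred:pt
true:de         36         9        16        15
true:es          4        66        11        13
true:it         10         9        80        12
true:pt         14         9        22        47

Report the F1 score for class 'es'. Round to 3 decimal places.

F1 score = 2·TP/(2·TP+FP+FN).
es: TP=66, FP=9+9+9=27, FN=4+11+13=28 → 132/187 = 0.7059

0.706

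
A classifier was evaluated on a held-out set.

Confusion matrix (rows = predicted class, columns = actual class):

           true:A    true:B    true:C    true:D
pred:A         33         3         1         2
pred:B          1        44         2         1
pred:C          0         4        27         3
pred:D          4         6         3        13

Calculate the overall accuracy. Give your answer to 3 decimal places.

Accuracy = trace / total = (33+44+27+13=117) / 147 = 117/147 = 0.796

0.796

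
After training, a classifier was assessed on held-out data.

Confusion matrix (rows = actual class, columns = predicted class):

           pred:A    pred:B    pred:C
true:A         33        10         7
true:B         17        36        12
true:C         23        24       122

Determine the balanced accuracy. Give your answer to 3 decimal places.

Balanced accuracy = mean of per-class recall.
  A: recall = 33/50 = 0.6600
  B: recall = 36/65 = 0.5538
  C: recall = 122/169 = 0.7219
Mean = (0.6600 + 0.5538 + 0.7219) / 3 = 0.645

0.645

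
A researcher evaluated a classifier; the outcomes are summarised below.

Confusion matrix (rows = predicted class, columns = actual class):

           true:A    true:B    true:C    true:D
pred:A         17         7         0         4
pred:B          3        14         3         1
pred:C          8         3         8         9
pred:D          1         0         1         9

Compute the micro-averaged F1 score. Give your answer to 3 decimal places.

0.545

Micro-averaging pools counts across classes: ΣTP=48, ΣFP=40, ΣFN=40.
Micro-F1 score = 2·TP/(2·TP+FP+FN) on pooled counts = 0.545 (equals overall accuracy in single-label multiclass).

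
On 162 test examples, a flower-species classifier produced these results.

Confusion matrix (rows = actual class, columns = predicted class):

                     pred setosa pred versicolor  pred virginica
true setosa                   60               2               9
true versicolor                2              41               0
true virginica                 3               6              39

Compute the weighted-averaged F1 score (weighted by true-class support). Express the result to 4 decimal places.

0.8640

Per-class F1 score (2·TP/(2·TP+FP+FN)):
  setosa: TP=60, FP=2+3=5, FN=2+9=11 → 120/136 = 0.88235
  versicolor: TP=41, FP=2+6=8, FN=2+0=2 → 82/92 = 0.89130
  virginica: TP=39, FP=9+0=9, FN=3+6=9 → 78/96 = 0.81250
Weighted-F1 score = Σ (supportᵢ/N)·F1 scoreᵢ with N=162: (71/162)·0.88235 + (43/162)·0.89130 + (48/162)·0.81250 = 0.8640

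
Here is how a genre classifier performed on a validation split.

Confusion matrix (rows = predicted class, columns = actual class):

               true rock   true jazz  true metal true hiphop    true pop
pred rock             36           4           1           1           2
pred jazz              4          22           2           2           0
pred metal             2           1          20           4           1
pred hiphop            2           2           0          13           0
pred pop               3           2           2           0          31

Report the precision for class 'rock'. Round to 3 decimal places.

0.818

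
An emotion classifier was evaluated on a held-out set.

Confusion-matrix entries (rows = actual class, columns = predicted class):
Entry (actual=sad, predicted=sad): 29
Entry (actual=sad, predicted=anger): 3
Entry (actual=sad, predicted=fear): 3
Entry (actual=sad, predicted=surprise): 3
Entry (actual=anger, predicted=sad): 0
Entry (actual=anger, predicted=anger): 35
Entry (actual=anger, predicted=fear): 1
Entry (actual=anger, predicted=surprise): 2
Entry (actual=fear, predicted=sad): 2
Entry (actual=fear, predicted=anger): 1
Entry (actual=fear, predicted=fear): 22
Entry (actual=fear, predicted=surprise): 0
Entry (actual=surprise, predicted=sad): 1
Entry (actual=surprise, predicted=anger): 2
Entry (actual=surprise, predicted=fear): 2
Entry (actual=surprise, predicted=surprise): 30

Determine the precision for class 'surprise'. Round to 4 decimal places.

0.8571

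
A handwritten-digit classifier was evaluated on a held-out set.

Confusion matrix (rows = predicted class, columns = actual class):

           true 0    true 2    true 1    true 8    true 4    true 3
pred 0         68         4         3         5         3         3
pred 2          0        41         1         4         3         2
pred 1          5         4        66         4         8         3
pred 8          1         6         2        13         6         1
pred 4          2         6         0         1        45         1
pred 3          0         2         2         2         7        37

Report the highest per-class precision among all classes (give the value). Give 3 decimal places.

0.818

Per-class precision (TP/(TP+FP)):
  0: TP=68, FP=4+3+5+3+3=18 → 68/86 = 0.7907
  2: TP=41, FP=0+1+4+3+2=10 → 41/51 = 0.8039
  1: TP=66, FP=5+4+4+8+3=24 → 66/90 = 0.7333
  8: TP=13, FP=1+6+2+6+1=16 → 13/29 = 0.4483
  4: TP=45, FP=2+6+0+1+1=10 → 45/55 = 0.8182
  3: TP=37, FP=0+2+2+2+7=13 → 37/50 = 0.7400
Highest is class '4' with precision = 0.818.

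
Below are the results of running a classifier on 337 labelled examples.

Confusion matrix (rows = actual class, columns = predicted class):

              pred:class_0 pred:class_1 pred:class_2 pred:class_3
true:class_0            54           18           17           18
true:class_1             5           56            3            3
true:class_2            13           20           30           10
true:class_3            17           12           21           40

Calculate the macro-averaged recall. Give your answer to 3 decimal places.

0.549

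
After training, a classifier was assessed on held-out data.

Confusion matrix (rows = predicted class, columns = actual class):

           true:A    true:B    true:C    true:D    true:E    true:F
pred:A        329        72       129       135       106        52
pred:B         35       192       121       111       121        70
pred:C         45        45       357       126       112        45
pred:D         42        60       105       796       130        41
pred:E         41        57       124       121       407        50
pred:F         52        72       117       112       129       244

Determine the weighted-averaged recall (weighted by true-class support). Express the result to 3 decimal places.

Per-class recall (TP/(TP+FN)):
  A: TP=329, FN=35+45+42+41+52=215 → 329/544 = 0.6048
  B: TP=192, FN=72+45+60+57+72=306 → 192/498 = 0.3855
  C: TP=357, FN=129+121+105+124+117=596 → 357/953 = 0.3746
  D: TP=796, FN=135+111+126+121+112=605 → 796/1401 = 0.5682
  E: TP=407, FN=106+121+112+130+129=598 → 407/1005 = 0.4050
  F: TP=244, FN=52+70+45+41+50=258 → 244/502 = 0.4861
Weighted-recall = Σ (supportᵢ/N)·recallᵢ with N=4903: (544/4903)·0.6048 + (498/4903)·0.3855 + (953/4903)·0.3746 + (1401/4903)·0.5682 + (1005/4903)·0.4050 + (502/4903)·0.4861 = 0.474

0.474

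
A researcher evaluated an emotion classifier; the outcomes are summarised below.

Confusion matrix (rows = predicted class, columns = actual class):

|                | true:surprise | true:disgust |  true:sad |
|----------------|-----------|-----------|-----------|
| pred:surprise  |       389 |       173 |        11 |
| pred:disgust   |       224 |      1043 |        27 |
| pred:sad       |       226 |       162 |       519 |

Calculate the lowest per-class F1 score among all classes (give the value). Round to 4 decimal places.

0.5510

Per-class F1 score (2·TP/(2·TP+FP+FN)):
  surprise: TP=389, FP=173+11=184, FN=224+226=450 → 778/1412 = 0.55099
  disgust: TP=1043, FP=224+27=251, FN=173+162=335 → 2086/2672 = 0.78069
  sad: TP=519, FP=226+162=388, FN=11+27=38 → 1038/1464 = 0.70902
Lowest is class 'surprise' with F1 score = 0.5510.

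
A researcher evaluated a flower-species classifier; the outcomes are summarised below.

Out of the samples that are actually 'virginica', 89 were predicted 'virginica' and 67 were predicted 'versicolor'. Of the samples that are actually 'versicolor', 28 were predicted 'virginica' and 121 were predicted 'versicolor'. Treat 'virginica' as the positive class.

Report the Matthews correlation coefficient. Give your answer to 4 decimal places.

MCC = (TP·TN − FP·FN) / √((TP+FP)(TP+FN)(TN+FP)(TN+FN))
Numerator = 89·121 − 28·67 = 8893
Denominator = √(117·156·149·188) = √511275024 = 22611.3915
MCC = 8893 / 22611.3915 = 0.3933

0.3933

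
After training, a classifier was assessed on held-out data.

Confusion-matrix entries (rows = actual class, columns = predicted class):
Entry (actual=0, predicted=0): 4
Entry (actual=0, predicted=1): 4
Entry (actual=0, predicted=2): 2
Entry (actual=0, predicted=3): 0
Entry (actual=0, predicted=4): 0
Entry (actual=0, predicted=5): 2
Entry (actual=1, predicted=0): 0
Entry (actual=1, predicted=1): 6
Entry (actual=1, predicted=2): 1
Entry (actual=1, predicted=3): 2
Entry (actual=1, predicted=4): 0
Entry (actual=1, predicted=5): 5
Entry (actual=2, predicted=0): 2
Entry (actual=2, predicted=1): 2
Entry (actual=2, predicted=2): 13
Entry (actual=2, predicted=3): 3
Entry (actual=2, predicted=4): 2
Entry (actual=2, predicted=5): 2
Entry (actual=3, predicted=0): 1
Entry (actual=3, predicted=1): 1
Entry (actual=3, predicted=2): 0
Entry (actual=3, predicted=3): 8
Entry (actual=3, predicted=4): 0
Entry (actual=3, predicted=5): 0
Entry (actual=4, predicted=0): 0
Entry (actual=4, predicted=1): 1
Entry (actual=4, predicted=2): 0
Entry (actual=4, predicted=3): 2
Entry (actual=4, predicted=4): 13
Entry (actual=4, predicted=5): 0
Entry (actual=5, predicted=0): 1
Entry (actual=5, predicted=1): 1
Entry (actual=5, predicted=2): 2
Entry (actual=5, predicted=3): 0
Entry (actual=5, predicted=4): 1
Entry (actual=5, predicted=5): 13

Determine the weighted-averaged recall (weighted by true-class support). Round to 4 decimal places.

Per-class recall (TP/(TP+FN)):
  0: TP=4, FN=4+2+0+0+2=8 → 4/12 = 0.33333
  1: TP=6, FN=0+1+2+0+5=8 → 6/14 = 0.42857
  2: TP=13, FN=2+2+3+2+2=11 → 13/24 = 0.54167
  3: TP=8, FN=1+1+0+0+0=2 → 8/10 = 0.80000
  4: TP=13, FN=0+1+0+2+0=3 → 13/16 = 0.81250
  5: TP=13, FN=1+1+2+0+1=5 → 13/18 = 0.72222
Weighted-recall = Σ (supportᵢ/N)·recallᵢ with N=94: (12/94)·0.33333 + (14/94)·0.42857 + (24/94)·0.54167 + (10/94)·0.80000 + (16/94)·0.81250 + (18/94)·0.72222 = 0.6064

0.6064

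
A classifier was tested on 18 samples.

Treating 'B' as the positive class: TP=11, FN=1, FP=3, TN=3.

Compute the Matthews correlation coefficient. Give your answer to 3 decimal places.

MCC = (TP·TN − FP·FN) / √((TP+FP)(TP+FN)(TN+FP)(TN+FN))
Numerator = 11·3 − 3·1 = 30
Denominator = √(14·12·6·4) = √4032 = 63.4980
MCC = 30 / 63.4980 = 0.472

0.472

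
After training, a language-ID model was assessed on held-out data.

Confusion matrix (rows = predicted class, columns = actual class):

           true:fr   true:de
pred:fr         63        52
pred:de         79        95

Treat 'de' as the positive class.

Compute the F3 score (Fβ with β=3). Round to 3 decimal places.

0.635

Fβ = (1+β²)·TP / ((1+β²)·TP + β²·FN + FP), with β²=9
= 10·95 / (10·95 + 9·52 + 79) = 0.635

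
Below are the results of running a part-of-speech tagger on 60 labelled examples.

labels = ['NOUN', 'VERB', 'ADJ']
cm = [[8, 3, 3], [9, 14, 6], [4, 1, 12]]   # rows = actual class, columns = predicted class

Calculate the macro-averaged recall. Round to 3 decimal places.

Per-class recall (TP/(TP+FN)):
  NOUN: TP=8, FN=3+3=6 → 8/14 = 0.5714
  VERB: TP=14, FN=9+6=15 → 14/29 = 0.4828
  ADJ: TP=12, FN=4+1=5 → 12/17 = 0.7059
Macro-recall = mean = (0.5714 + 0.4828 + 0.7059) / 3 = 0.587

0.587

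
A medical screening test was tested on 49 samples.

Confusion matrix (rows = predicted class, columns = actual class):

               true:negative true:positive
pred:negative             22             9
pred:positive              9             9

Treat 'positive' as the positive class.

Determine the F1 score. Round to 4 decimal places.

0.5000

Precision = TP/(TP+FP) = 9/18 = 0.5000
Recall = TP/(TP+FN) = 9/18 = 0.5000
F1 = 2·TP/(2·TP+FP+FN) = 18/36 = 0.5000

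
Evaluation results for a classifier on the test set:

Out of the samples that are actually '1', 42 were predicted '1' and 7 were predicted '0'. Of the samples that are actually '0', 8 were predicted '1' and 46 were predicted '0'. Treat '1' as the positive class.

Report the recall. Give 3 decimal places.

Recall = TP/(TP+FN) = 42/(42+7) = 42/49 = 0.857

0.857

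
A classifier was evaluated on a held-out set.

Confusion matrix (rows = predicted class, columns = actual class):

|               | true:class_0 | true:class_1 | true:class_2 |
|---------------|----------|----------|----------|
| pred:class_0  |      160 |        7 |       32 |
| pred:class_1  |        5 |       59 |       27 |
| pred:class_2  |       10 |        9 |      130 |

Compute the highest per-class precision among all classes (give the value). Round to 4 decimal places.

0.8725

Per-class precision (TP/(TP+FP)):
  class_0: TP=160, FP=7+32=39 → 160/199 = 0.80402
  class_1: TP=59, FP=5+27=32 → 59/91 = 0.64835
  class_2: TP=130, FP=10+9=19 → 130/149 = 0.87248
Highest is class 'class_2' with precision = 0.8725.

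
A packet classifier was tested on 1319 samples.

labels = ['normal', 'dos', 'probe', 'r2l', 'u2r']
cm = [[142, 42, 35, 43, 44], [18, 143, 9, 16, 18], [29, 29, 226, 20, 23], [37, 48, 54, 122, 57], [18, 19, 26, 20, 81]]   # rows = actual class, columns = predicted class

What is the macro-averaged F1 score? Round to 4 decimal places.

0.5290

Per-class F1 score (2·TP/(2·TP+FP+FN)):
  normal: TP=142, FP=18+29+37+18=102, FN=42+35+43+44=164 → 284/550 = 0.51636
  dos: TP=143, FP=42+29+48+19=138, FN=18+9+16+18=61 → 286/485 = 0.58969
  probe: TP=226, FP=35+9+54+26=124, FN=29+29+20+23=101 → 452/677 = 0.66765
  r2l: TP=122, FP=43+16+20+20=99, FN=37+48+54+57=196 → 244/539 = 0.45269
  u2r: TP=81, FP=44+18+23+57=142, FN=18+19+26+20=83 → 162/387 = 0.41860
Macro-F1 score = mean = (0.51636 + 0.58969 + 0.66765 + 0.45269 + 0.41860) / 5 = 0.5290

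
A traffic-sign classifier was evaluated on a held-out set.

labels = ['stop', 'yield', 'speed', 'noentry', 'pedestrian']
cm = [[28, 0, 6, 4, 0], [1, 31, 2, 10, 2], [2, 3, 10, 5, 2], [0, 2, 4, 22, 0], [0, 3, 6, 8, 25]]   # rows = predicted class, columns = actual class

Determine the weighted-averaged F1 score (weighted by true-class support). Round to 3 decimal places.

Per-class F1 score (2·TP/(2·TP+FP+FN)):
  stop: TP=28, FP=0+6+4+0=10, FN=1+2+0+0=3 → 56/69 = 0.8116
  yield: TP=31, FP=1+2+10+2=15, FN=0+3+2+3=8 → 62/85 = 0.7294
  speed: TP=10, FP=2+3+5+2=12, FN=6+2+4+6=18 → 20/50 = 0.4000
  noentry: TP=22, FP=0+2+4+0=6, FN=4+10+5+8=27 → 44/77 = 0.5714
  pedestrian: TP=25, FP=0+3+6+8=17, FN=0+2+2+0=4 → 50/71 = 0.7042
Weighted-F1 score = Σ (supportᵢ/N)·F1 scoreᵢ with N=176: (31/176)·0.8116 + (39/176)·0.7294 + (28/176)·0.4000 + (49/176)·0.5714 + (29/176)·0.7042 = 0.643

0.643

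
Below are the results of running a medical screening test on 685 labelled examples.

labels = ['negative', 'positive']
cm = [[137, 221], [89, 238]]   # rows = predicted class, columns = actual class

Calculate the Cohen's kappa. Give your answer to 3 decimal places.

Observed agreement pₒ = trace/N = 375/685 = 0.5474
Expected agreement pₑ = Σ (rowᵢ·colᵢ)/N² = (226·358 + 459·327)/685² = 0.4923
κ = (pₒ − pₑ)/(1 − pₑ) = (0.5474 − 0.4923)/(1 − 0.4923) = 0.109

0.109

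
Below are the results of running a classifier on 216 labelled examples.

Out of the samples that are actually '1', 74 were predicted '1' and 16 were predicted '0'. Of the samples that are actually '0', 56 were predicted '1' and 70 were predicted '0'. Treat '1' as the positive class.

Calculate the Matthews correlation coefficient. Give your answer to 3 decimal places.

MCC = (TP·TN − FP·FN) / √((TP+FP)(TP+FN)(TN+FP)(TN+FN))
Numerator = 74·70 − 56·16 = 4284
Denominator = √(130·90·126·86) = √126781200 = 11259.7158
MCC = 4284 / 11259.7158 = 0.380

0.380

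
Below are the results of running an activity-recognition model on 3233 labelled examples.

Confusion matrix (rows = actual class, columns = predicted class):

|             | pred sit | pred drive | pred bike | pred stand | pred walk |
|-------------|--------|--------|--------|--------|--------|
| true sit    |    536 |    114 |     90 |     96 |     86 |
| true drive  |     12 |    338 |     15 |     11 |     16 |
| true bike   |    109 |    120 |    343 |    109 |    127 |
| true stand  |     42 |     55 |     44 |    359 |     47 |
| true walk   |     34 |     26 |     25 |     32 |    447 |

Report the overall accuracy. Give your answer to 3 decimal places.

Accuracy = trace / total = (536+338+343+359+447=2023) / 3233 = 2023/3233 = 0.626

0.626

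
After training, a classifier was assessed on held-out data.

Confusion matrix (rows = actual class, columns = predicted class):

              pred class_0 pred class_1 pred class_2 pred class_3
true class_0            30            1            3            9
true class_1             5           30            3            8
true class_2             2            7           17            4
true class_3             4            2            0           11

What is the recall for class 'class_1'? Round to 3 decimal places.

0.652

recall = TP/(TP+FN).
class_1: TP=30, FN=5+3+8=16 → 30/46 = 0.6522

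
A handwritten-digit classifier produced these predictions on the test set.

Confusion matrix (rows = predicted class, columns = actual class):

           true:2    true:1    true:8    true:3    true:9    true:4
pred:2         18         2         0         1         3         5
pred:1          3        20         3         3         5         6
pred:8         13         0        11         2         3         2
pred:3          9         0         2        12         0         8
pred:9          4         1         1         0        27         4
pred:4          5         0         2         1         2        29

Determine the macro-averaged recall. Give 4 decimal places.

Per-class recall (TP/(TP+FN)):
  2: TP=18, FN=3+13+9+4+5=34 → 18/52 = 0.34615
  1: TP=20, FN=2+0+0+1+0=3 → 20/23 = 0.86957
  8: TP=11, FN=0+3+2+1+2=8 → 11/19 = 0.57895
  3: TP=12, FN=1+3+2+0+1=7 → 12/19 = 0.63158
  9: TP=27, FN=3+5+3+0+2=13 → 27/40 = 0.67500
  4: TP=29, FN=5+6+2+8+4=25 → 29/54 = 0.53704
Macro-recall = mean = (0.34615 + 0.86957 + 0.57895 + 0.63158 + 0.67500 + 0.53704) / 6 = 0.6064

0.6064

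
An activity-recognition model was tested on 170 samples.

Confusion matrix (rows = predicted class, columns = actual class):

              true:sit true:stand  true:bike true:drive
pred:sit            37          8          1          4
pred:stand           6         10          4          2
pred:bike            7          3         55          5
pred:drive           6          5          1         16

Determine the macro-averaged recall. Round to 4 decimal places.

0.6349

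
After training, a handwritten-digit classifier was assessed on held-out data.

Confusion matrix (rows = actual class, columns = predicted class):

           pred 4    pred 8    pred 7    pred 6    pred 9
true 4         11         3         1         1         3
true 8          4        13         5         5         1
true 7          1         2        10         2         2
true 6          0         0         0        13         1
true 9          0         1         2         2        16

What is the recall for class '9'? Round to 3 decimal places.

Treat '9' as positive and all other classes as negative.
recall = TP/(TP+FN).
9: TP=16, FN=0+1+2+2=5 → 16/21 = 0.7619

0.762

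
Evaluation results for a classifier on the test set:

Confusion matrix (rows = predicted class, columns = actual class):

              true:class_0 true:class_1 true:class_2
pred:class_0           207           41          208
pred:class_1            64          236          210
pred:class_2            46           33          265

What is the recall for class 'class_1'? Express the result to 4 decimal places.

0.7613

recall = TP/(TP+FN).
class_1: TP=236, FN=41+33=74 → 236/310 = 0.76129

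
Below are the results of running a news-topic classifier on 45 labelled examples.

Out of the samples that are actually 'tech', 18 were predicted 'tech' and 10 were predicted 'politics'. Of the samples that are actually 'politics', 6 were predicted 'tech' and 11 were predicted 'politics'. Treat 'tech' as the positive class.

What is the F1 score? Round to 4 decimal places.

0.6923

Precision = TP/(TP+FP) = 18/24 = 0.7500
Recall = TP/(TP+FN) = 18/28 = 0.6429
F1 = 2·TP/(2·TP+FP+FN) = 36/52 = 0.6923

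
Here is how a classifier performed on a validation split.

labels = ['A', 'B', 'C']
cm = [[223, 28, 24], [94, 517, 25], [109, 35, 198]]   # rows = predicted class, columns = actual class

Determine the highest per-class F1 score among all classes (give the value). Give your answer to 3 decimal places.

0.850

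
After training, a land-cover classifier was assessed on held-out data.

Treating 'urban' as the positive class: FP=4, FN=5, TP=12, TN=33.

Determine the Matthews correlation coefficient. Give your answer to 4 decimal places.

0.6080

MCC = (TP·TN − FP·FN) / √((TP+FP)(TP+FN)(TN+FP)(TN+FN))
Numerator = 12·33 − 4·5 = 376
Denominator = √(16·17·37·38) = √382432 = 618.4109
MCC = 376 / 618.4109 = 0.6080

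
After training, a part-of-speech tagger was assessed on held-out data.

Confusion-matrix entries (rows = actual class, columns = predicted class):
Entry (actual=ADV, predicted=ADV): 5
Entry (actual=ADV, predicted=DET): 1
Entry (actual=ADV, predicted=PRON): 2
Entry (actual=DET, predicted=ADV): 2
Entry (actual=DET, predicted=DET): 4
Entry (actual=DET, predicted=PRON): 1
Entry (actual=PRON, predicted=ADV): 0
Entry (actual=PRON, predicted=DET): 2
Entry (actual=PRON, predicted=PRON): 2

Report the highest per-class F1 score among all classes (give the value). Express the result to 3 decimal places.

Per-class F1 score (2·TP/(2·TP+FP+FN)):
  ADV: TP=5, FP=2+0=2, FN=1+2=3 → 10/15 = 0.6667
  DET: TP=4, FP=1+2=3, FN=2+1=3 → 8/14 = 0.5714
  PRON: TP=2, FP=2+1=3, FN=0+2=2 → 4/9 = 0.4444
Highest is class 'ADV' with F1 score = 0.667.

0.667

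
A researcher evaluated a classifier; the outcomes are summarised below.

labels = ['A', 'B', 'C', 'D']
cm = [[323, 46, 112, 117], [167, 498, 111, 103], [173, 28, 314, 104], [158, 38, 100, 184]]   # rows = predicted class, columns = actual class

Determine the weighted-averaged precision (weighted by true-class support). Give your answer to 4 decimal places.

Per-class precision (TP/(TP+FP)):
  A: TP=323, FP=46+112+117=275 → 323/598 = 0.54013
  B: TP=498, FP=167+111+103=381 → 498/879 = 0.56655
  C: TP=314, FP=173+28+104=305 → 314/619 = 0.50727
  D: TP=184, FP=158+38+100=296 → 184/480 = 0.38333
Weighted-precision = Σ (supportᵢ/N)·precisionᵢ with N=2576: (821/2576)·0.54013 + (610/2576)·0.56655 + (637/2576)·0.50727 + (508/2576)·0.38333 = 0.5073

0.5073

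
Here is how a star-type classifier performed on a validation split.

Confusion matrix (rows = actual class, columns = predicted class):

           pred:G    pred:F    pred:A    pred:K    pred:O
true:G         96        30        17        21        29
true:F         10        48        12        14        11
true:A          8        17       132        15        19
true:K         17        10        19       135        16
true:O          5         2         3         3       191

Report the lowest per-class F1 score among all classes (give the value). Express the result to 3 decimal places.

Per-class F1 score (2·TP/(2·TP+FP+FN)):
  G: TP=96, FP=10+8+17+5=40, FN=30+17+21+29=97 → 192/329 = 0.5836
  F: TP=48, FP=30+17+10+2=59, FN=10+12+14+11=47 → 96/202 = 0.4752
  A: TP=132, FP=17+12+19+3=51, FN=8+17+15+19=59 → 264/374 = 0.7059
  K: TP=135, FP=21+14+15+3=53, FN=17+10+19+16=62 → 270/385 = 0.7013
  O: TP=191, FP=29+11+19+16=75, FN=5+2+3+3=13 → 382/470 = 0.8128
Lowest is class 'F' with F1 score = 0.475.

0.475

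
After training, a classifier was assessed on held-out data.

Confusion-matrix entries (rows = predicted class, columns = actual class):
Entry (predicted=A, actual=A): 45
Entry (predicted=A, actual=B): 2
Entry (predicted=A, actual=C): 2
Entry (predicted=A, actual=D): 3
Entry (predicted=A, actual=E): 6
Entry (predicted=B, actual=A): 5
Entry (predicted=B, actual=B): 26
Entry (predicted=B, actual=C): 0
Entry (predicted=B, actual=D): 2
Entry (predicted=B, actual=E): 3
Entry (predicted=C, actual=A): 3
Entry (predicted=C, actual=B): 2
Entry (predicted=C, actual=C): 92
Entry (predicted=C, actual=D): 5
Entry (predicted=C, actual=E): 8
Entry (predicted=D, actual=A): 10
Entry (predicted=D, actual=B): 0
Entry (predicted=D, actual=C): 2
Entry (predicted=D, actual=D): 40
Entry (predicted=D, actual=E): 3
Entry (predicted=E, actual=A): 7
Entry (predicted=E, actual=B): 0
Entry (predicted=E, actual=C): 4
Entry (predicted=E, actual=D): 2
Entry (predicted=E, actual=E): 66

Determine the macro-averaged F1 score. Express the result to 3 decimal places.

Per-class F1 score (2·TP/(2·TP+FP+FN)):
  A: TP=45, FP=2+2+3+6=13, FN=5+3+10+7=25 → 90/128 = 0.7031
  B: TP=26, FP=5+0+2+3=10, FN=2+2+0+0=4 → 52/66 = 0.7879
  C: TP=92, FP=3+2+5+8=18, FN=2+0+2+4=8 → 184/210 = 0.8762
  D: TP=40, FP=10+0+2+3=15, FN=3+2+5+2=12 → 80/107 = 0.7477
  E: TP=66, FP=7+0+4+2=13, FN=6+3+8+3=20 → 132/165 = 0.8000
Macro-F1 score = mean = (0.7031 + 0.7879 + 0.8762 + 0.7477 + 0.8000) / 5 = 0.783

0.783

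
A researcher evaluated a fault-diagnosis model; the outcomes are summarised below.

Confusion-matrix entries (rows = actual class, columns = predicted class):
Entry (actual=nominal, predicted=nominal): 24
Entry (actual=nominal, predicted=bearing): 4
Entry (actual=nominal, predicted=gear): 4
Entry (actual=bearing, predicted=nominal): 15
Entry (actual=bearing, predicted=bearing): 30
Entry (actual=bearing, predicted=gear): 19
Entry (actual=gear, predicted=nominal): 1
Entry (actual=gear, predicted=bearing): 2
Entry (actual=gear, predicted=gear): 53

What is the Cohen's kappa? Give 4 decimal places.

Observed agreement pₒ = trace/N = 107/152 = 0.70395
Expected agreement pₑ = Σ (rowᵢ·colᵢ)/N² = (32·40 + 64·36 + 56·76)/152² = 0.33934
κ = (pₒ − pₑ)/(1 − pₑ) = (0.70395 − 0.33934)/(1 − 0.33934) = 0.5519

0.5519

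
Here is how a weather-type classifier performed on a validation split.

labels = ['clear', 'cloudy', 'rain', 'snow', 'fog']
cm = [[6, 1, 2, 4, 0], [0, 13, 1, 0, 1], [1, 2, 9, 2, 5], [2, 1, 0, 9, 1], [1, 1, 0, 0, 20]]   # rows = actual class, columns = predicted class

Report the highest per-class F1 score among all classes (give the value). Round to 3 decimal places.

Per-class F1 score (2·TP/(2·TP+FP+FN)):
  clear: TP=6, FP=0+1+2+1=4, FN=1+2+4+0=7 → 12/23 = 0.5217
  cloudy: TP=13, FP=1+2+1+1=5, FN=0+1+0+1=2 → 26/33 = 0.7879
  rain: TP=9, FP=2+1+0+0=3, FN=1+2+2+5=10 → 18/31 = 0.5806
  snow: TP=9, FP=4+0+2+0=6, FN=2+1+0+1=4 → 18/28 = 0.6429
  fog: TP=20, FP=0+1+5+1=7, FN=1+1+0+0=2 → 40/49 = 0.8163
Highest is class 'fog' with F1 score = 0.816.

0.816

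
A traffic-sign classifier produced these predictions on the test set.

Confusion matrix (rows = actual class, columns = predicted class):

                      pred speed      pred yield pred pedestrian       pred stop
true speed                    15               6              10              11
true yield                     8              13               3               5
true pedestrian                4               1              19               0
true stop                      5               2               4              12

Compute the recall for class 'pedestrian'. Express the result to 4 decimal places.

0.7917

Treat 'pedestrian' as positive and all other classes as negative.
recall = TP/(TP+FN).
pedestrian: TP=19, FN=4+1+0=5 → 19/24 = 0.79167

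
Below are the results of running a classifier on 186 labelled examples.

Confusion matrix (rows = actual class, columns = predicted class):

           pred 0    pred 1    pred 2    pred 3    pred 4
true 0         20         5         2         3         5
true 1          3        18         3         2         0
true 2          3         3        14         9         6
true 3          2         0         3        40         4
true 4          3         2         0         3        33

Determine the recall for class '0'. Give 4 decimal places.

Treat '0' as positive and all other classes as negative.
recall = TP/(TP+FN).
0: TP=20, FN=5+2+3+5=15 → 20/35 = 0.57143

0.5714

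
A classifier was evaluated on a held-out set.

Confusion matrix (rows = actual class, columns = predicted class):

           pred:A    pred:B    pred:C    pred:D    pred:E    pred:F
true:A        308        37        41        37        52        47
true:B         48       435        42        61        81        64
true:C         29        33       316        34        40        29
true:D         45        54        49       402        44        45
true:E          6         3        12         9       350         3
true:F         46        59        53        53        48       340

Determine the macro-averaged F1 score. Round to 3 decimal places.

0.641

Per-class F1 score (2·TP/(2·TP+FP+FN)):
  A: TP=308, FP=48+29+45+6+46=174, FN=37+41+37+52+47=214 → 616/1004 = 0.6135
  B: TP=435, FP=37+33+54+3+59=186, FN=48+42+61+81+64=296 → 870/1352 = 0.6435
  C: TP=316, FP=41+42+49+12+53=197, FN=29+33+34+40+29=165 → 632/994 = 0.6358
  D: TP=402, FP=37+61+34+9+53=194, FN=45+54+49+44+45=237 → 804/1235 = 0.6510
  E: TP=350, FP=52+81+40+44+48=265, FN=6+3+12+9+3=33 → 700/998 = 0.7014
  F: TP=340, FP=47+64+29+45+3=188, FN=46+59+53+53+48=259 → 680/1127 = 0.6034
Macro-F1 score = mean = (0.6135 + 0.6435 + 0.6358 + 0.6510 + 0.7014 + 0.6034) / 6 = 0.641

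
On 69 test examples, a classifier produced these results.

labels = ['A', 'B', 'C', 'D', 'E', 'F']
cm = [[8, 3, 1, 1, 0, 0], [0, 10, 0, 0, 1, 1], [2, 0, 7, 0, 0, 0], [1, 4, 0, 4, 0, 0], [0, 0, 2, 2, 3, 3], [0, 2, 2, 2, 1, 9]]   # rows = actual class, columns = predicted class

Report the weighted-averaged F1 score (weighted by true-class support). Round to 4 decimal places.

Per-class F1 score (2·TP/(2·TP+FP+FN)):
  A: TP=8, FP=0+2+1+0+0=3, FN=3+1+1+0+0=5 → 16/24 = 0.66667
  B: TP=10, FP=3+0+4+0+2=9, FN=0+0+0+1+1=2 → 20/31 = 0.64516
  C: TP=7, FP=1+0+0+2+2=5, FN=2+0+0+0+0=2 → 14/21 = 0.66667
  D: TP=4, FP=1+0+0+2+2=5, FN=1+4+0+0+0=5 → 8/18 = 0.44444
  E: TP=3, FP=0+1+0+0+1=2, FN=0+0+2+2+3=7 → 6/15 = 0.40000
  F: TP=9, FP=0+1+0+0+3=4, FN=0+2+2+2+1=7 → 18/29 = 0.62069
Weighted-F1 score = Σ (supportᵢ/N)·F1 scoreᵢ with N=69: (13/69)·0.66667 + (12/69)·0.64516 + (9/69)·0.66667 + (9/69)·0.44444 + (10/69)·0.40000 + (16/69)·0.62069 = 0.5846

0.5846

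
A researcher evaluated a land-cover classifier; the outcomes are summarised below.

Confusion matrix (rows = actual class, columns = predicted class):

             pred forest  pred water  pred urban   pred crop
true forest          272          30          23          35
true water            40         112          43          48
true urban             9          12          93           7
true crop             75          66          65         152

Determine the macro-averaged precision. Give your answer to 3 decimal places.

Per-class precision (TP/(TP+FP)):
  forest: TP=272, FP=40+9+75=124 → 272/396 = 0.6869
  water: TP=112, FP=30+12+66=108 → 112/220 = 0.5091
  urban: TP=93, FP=23+43+65=131 → 93/224 = 0.4152
  crop: TP=152, FP=35+48+7=90 → 152/242 = 0.6281
Macro-precision = mean = (0.6869 + 0.5091 + 0.4152 + 0.6281) / 4 = 0.560

0.560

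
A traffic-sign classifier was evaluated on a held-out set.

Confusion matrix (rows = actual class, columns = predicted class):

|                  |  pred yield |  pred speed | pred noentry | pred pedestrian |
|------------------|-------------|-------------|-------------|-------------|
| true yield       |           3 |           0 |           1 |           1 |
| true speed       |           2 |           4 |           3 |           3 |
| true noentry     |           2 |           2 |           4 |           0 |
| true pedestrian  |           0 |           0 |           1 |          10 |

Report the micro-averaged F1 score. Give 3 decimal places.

Micro-averaging pools counts across classes: ΣTP=21, ΣFP=15, ΣFN=15.
Micro-F1 score = 2·TP/(2·TP+FP+FN) on pooled counts = 0.583 (equals overall accuracy in single-label multiclass).

0.583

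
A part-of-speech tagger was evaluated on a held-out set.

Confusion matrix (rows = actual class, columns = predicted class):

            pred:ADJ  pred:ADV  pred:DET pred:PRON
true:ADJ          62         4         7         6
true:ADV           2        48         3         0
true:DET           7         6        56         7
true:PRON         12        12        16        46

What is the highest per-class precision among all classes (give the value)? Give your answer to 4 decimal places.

Per-class precision (TP/(TP+FP)):
  ADJ: TP=62, FP=2+7+12=21 → 62/83 = 0.74699
  ADV: TP=48, FP=4+6+12=22 → 48/70 = 0.68571
  DET: TP=56, FP=7+3+16=26 → 56/82 = 0.68293
  PRON: TP=46, FP=6+0+7=13 → 46/59 = 0.77966
Highest is class 'PRON' with precision = 0.7797.

0.7797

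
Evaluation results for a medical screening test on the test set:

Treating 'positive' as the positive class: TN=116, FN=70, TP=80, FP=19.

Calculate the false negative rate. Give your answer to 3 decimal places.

0.467

FNR = FN/(FN+TP) = 70/(70+80) = 0.467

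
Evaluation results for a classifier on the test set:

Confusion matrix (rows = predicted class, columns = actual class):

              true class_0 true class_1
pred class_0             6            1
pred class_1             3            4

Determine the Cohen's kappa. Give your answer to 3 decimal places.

Observed agreement pₒ = trace/N = 10/14 = 0.7143
Expected agreement pₑ = Σ (rowᵢ·colᵢ)/N² = (9·7 + 5·7)/14² = 0.5000
κ = (pₒ − pₑ)/(1 − pₑ) = (0.7143 − 0.5000)/(1 − 0.5000) = 0.429

0.429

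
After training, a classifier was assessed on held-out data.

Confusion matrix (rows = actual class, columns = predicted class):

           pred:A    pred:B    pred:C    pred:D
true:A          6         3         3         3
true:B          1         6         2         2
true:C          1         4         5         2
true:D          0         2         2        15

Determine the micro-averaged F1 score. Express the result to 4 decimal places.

0.5614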